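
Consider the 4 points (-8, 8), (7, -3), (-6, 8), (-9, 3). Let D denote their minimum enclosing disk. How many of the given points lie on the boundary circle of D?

A smallest enclosing disk is always determined by at most three of the input points on its boundary.
The farthest pair is (-8, 8)–(7, -3) with squared distance 346. The circle on this segment as diameter has centre (-0.5, 2.5) and r² = 346/4 = 86.5.
Check (-6, 8): distance² to centre = 60.5 ≤ 86.5, so it lies inside.
All remaining points lie in this disk, and no smaller disk contains both endpoints, so this is the minimum enclosing circle.
The points at distance exactly r from the centre are (-8, 8), (7, -3) — 2 points.

2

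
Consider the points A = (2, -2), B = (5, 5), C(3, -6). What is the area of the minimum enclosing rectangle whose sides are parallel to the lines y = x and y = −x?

58.5

In coordinates u = x + y, v = x − y the rectangle is axis-aligned; the map (x,y)→(u,v) scales areas by 2.
u-values: 0, 10, -3; range = 10 − (-3) = 13.
v-values: 4, 0, 9; range = 9 − 0 = 9.
Area = (13 × 9) / 2 = 58.5.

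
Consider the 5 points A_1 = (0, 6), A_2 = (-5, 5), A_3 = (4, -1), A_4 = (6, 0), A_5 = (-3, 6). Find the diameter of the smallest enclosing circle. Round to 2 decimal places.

The farthest pair is A_2–A_4 with squared distance 146. The circle on this segment as diameter has centre (0.5, 2.5) and r² = 146/4 = 36.5.
Check A_1: distance² to centre = 12.5 ≤ 36.5, so it lies inside.
All remaining points lie in this disk, and no smaller disk contains both endpoints, so this is the minimum enclosing circle.
Diameter = 2r = 2√(36.5) ≈ 12.08.

12.08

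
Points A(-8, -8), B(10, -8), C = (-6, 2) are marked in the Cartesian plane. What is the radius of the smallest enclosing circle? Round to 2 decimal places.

Side lengths²: AB² = 324, AC² = 104, BC² = 356.
Since BC² = 356 < 324 + 104 = 428, the triangle is acute, so the smallest enclosing circle is the circumcircle.
Circumcentre = (1, -4.6), r² = 92.56.
r = √(92.56) ≈ 9.62.

9.62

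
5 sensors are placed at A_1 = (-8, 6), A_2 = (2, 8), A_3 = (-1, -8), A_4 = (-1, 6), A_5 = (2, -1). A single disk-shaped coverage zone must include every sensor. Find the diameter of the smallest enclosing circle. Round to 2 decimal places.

16.87

A smallest enclosing disk is always determined by at most three of the input points on its boundary.
The minimum enclosing circle is determined by three boundary points: A_1, A_2, A_3.
Their circumcentre is (-37/22, 9/22) with r² = 17225/242.
The farthest remaining point A_4 is at distance² 7677/242 ≤ 17225/242.
Diameter = 2r = 2√(17225/242) ≈ 16.87.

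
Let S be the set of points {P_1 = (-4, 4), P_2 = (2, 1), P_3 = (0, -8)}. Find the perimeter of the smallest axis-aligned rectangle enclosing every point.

36

Width = max x − min x = 2 − (-4) = 6.
Height = max y − min y = 4 − (-8) = 12.
Perimeter = 2(6 + 12) = 36.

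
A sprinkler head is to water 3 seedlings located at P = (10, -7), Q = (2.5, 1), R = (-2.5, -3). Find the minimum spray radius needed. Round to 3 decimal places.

6.562

Side lengths²: PQ² = 120.25, PR² = 172.25, QR² = 41.
Since PR² = 172.25 ≥ 120.25 + 41 = 161.25, the angle opposite PR is not acute, so the smallest enclosing circle has PR as diameter.
Centre = midpoint of PR = (3.75, -5), r² = 172.25/4 = 43.0625.
r = √(43.0625) ≈ 6.562.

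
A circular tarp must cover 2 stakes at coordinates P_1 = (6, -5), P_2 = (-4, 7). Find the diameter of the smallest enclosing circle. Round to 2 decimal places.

The smallest circle enclosing two points has them as diameter endpoints.
Centre = midpoint = (1, 1); r² = |P_1P_2|²/4 = 244/4 = 61.
Diameter = 2r = 2√61 ≈ 15.62.

15.62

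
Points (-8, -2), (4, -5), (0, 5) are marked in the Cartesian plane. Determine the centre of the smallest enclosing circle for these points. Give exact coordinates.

Call the three points A, B, C in the order given.
Side lengths²: AB² = 153, AC² = 113, BC² = 116.
Since AB² = 153 < 116 + 113 = 229, the triangle is acute, so the smallest enclosing circle is the circumcircle.
Circumcentre = (-53/36, -25/18), r² = 55709/1296.
Centre = (-53/36, -25/18).

(-53/36, -25/18)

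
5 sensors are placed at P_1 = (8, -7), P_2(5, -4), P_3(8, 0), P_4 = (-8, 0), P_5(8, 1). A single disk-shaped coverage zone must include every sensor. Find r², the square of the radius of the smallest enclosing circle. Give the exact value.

76.5478515625

The minimum enclosing circle of a finite set is fixed by two of the points (as a diameter) or three (as a circumcircle).
The minimum enclosing circle is determined by three boundary points: P_1, P_4, P_5.
Their circumcentre is (0.21875, -3) with r² = 76.5478515625.
The farthest remaining point P_3 is at distance² 69.5478515625 ≤ 76.5478515625.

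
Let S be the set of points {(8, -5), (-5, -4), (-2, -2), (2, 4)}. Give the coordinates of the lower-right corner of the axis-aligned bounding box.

(8, -5)

x-range [-5, 8], y-range [-5, 4].
The lower-right corner is (8, -5).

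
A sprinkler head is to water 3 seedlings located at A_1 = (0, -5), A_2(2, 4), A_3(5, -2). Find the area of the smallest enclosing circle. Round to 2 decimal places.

Side lengths²: A_1A_2² = 85, A_1A_3² = 34, A_2A_3² = 45.
Since A_1A_2² = 85 ≥ 45 + 34 = 79, the angle opposite A_1A_2 is not acute, so the smallest enclosing circle has A_1A_2 as diameter.
Centre = midpoint of A_1A_2 = (1, -0.5), r² = 85/4 = 21.25.
Area = π·r² = π·21.25 ≈ 66.76.

66.76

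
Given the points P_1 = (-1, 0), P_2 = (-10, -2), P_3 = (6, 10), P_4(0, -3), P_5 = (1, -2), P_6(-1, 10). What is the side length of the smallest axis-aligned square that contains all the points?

16

The bounding box has width 16 and height 13.
An axis-aligned square enclosing the set must have side ≥ max(width, height).
So the minimum side is max(16, 13) = 16.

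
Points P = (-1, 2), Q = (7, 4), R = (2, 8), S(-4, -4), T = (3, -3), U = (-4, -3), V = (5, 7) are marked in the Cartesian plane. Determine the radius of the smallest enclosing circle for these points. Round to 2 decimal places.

7.11

By Welzl's lemma the MEC is supported by two points (diametrically opposite) or three points (on a circumcircle).
The farthest pair is S–V with squared distance 202. The circle on this segment as diameter has centre (0.5, 1.5) and r² = 202/4 = 50.5.
Check P: distance² to centre = 2.5 ≤ 50.5, so it lies inside.
All remaining points lie in this disk, and no smaller disk contains both endpoints, so this is the minimum enclosing circle.
r = √(50.5) ≈ 7.11.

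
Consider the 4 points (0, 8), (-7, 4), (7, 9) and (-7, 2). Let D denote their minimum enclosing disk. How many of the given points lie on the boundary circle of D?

2

By Welzl's lemma the MEC is supported by two points (diametrically opposite) or three points (on a circumcircle).
The farthest pair is (7, 9)–(-7, 2) with squared distance 245. The circle on this segment as diameter has centre (0, 5.5) and r² = 245/4 = 61.25.
Check (0, 8): distance² to centre = 6.25 ≤ 61.25, so it lies inside.
All remaining points lie in this disk, and no smaller disk contains both endpoints, so this is the minimum enclosing circle.
The points at distance exactly r from the centre are (7, 9), (-7, 2) — 2 points.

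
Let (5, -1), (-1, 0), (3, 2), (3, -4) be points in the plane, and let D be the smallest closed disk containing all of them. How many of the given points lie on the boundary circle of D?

By Welzl's lemma the MEC is supported by two points (diametrically opposite) or three points (on a circumcircle).
The minimum enclosing circle is determined by three boundary points: (-1, 0), (3, 2), (3, -4).
Their circumcentre is (2, -1) with r² = 10.
The farthest remaining point (5, -1) is at distance² 9 ≤ 10.
The points at distance exactly r from the centre are (-1, 0), (3, 2), (3, -4) — 3 points.

3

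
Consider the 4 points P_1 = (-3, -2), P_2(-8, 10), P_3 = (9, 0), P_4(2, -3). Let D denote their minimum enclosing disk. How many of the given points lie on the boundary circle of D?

By Welzl's lemma the MEC is supported by two points (diametrically opposite) or three points (on a circumcircle).
The farthest pair is P_2–P_3 with squared distance 389. The circle on this segment as diameter has centre (0.5, 5) and r² = 389/4 = 97.25.
Check P_1: distance² to centre = 61.25 ≤ 97.25, so it lies inside.
All remaining points lie in this disk, and no smaller disk contains both endpoints, so this is the minimum enclosing circle.
The points at distance exactly r from the centre are P_2, P_3 — 2 points.

2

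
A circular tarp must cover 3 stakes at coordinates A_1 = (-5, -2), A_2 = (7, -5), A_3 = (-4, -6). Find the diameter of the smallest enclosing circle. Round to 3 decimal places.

12.369

Side lengths²: A_1A_2² = 153, A_1A_3² = 17, A_2A_3² = 122.
Since A_1A_2² = 153 ≥ 122 + 17 = 139, the angle opposite A_1A_2 is not acute, so the smallest enclosing circle has A_1A_2 as diameter.
Centre = midpoint of A_1A_2 = (1, -3.5), r² = 153/4 = 38.25.
Diameter = 2r = 2√(38.25) ≈ 12.369.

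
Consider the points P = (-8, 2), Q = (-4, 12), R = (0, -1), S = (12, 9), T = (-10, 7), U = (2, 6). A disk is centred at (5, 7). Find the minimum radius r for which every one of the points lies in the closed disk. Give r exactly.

15

The required radius is the distance from (5, 7) to the farthest point.
Squared distances: 194, 106, 89, 53, 225, 10.
Maximum is 225, attained at T.
r = √225 = 15.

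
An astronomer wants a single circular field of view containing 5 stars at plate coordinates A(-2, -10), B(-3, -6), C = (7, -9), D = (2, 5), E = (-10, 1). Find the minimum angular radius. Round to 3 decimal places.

By Welzl's lemma the MEC is supported by two points (diametrically opposite) or three points (on a circumcircle).
The farthest pair is C–E with squared distance 389. The circle on this segment as diameter has centre (-1.5, -4) and r² = 389/4 = 97.25.
Check A: distance² to centre = 36.25 ≤ 97.25, so it lies inside.
All remaining points lie in this disk, and no smaller disk contains both endpoints, so this is the minimum enclosing circle.
r = √(97.25) ≈ 9.862.

9.862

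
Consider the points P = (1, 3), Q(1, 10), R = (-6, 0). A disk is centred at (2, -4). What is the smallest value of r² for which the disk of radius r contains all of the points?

197

The required radius is the distance from (2, -4) to the farthest point.
Squared distances: 50, 197, 80.
Maximum is 197, attained at Q.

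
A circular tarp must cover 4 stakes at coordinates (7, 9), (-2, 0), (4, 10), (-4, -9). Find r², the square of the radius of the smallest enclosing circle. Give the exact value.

The farthest pair is (7, 9)–(-4, -9) with squared distance 445. The circle on this segment as diameter has centre (1.5, 0) and r² = 445/4 = 111.25.
Check (-2, 0): distance² to centre = 12.25 ≤ 111.25, so it lies inside.
All remaining points lie in this disk, and no smaller disk contains both endpoints, so this is the minimum enclosing circle.

111.25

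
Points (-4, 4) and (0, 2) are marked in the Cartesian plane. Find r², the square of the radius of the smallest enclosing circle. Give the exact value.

The smallest circle enclosing two points has them as diameter endpoints.
Centre = midpoint = (-2, 3); r² = |(-4, 4)−(0, 2)|²/4 = 20/4 = 5.

5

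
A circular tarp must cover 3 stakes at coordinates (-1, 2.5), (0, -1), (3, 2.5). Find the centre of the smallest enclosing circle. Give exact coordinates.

(1, 33/28)

Call the three points A, B, C in the order given.
Side lengths²: AB² = 13.25, AC² = 16, BC² = 21.25.
Since BC² = 21.25 < 16 + 13.25 = 29.25, the triangle is acute, so the smallest enclosing circle is the circumcircle.
Circumcentre = (1, 33/28), r² = 4505/784.
Centre = (1, 33/28).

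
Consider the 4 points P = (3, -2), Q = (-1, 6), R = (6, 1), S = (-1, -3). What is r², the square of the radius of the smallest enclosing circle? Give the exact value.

The minimum enclosing circle of a finite set is fixed by two of the points (as a diameter) or three (as a circumcircle).
The minimum enclosing circle is determined by three boundary points: Q, R, S.
Their circumcentre is (15/14, 1.5) with r² = 2405/98.
The farthest remaining point P is at distance² 1565/98 ≤ 2405/98.

2405/98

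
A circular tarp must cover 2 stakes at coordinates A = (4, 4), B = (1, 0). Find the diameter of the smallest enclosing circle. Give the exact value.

5

The smallest circle enclosing two points has them as diameter endpoints.
Centre = midpoint = (2.5, 2); r² = |AB|²/4 = 25/4 = 6.25.
Diameter = 2r = 2√(6.25) = 5.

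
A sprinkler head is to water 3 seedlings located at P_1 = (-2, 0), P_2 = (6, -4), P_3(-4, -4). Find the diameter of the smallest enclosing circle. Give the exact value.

Side lengths²: P_1P_2² = 80, P_1P_3² = 20, P_2P_3² = 100.
Since P_2P_3² = 100 ≥ 80 + 20 = 100, the angle opposite P_2P_3 is not acute, so the smallest enclosing circle has P_2P_3 as diameter.
Centre = midpoint of P_2P_3 = (1, -4), r² = 100/4 = 25.
Diameter = 2r = 2√25 = 10.

10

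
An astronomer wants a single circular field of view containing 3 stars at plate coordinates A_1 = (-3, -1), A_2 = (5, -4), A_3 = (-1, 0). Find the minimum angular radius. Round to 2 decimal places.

Side lengths²: A_1A_2² = 73, A_1A_3² = 5, A_2A_3² = 52.
Since A_1A_2² = 73 ≥ 52 + 5 = 57, the angle opposite A_1A_2 is not acute, so the smallest enclosing circle has A_1A_2 as diameter.
Centre = midpoint of A_1A_2 = (1, -2.5), r² = 73/4 = 18.25.
r = √(18.25) ≈ 4.27.

4.27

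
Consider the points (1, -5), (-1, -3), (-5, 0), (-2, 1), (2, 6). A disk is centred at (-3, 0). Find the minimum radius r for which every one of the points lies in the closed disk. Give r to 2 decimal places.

7.81

The required radius is the distance from (-3, 0) to the farthest point.
Squared distances: 41, 13, 4, 2, 61.
Maximum is 61, attained at (2, 6).
r = √61 ≈ 7.81.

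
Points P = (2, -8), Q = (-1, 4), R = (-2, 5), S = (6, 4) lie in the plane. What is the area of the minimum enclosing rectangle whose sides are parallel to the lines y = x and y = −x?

136

In coordinates u = x + y, v = x − y the rectangle is axis-aligned; the map (x,y)→(u,v) scales areas by 2.
u-values: -6, 3, 3, 10; range = 10 − (-6) = 16.
v-values: 10, -5, -7, 2; range = 10 − (-7) = 17.
Area = (16 × 17) / 2 = 136.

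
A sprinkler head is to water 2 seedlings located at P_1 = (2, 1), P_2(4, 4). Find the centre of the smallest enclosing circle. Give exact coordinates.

The smallest circle enclosing two points has them as diameter endpoints.
Centre = midpoint = (3, 2.5); r² = |P_1P_2|²/4 = 13/4 = 3.25.
Centre = (3, 2.5).

(3, 2.5)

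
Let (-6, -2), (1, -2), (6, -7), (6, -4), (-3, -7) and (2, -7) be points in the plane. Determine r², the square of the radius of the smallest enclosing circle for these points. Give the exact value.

42.25

A smallest enclosing disk is always determined by at most three of the input points on its boundary.
The farthest pair is (-6, -2)–(6, -7) with squared distance 169. The circle on this segment as diameter has centre (0, -4.5) and r² = 169/4 = 42.25.
Check (1, -2): distance² to centre = 7.25 ≤ 42.25, so it lies inside.
All remaining points lie in this disk, and no smaller disk contains both endpoints, so this is the minimum enclosing circle.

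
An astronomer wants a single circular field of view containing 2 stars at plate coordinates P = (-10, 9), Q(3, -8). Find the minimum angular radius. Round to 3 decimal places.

The smallest circle enclosing two points has them as diameter endpoints.
Centre = midpoint = (-3.5, 0.5); r² = |PQ|²/4 = 458/4 = 114.5.
r = √(114.5) ≈ 10.700.

10.700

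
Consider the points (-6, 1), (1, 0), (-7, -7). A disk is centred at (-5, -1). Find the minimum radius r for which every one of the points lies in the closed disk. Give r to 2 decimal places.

The required radius is the distance from (-5, -1) to the farthest point.
Squared distances: 5, 37, 40.
Maximum is 40, attained at (-7, -7).
r = √40 ≈ 6.32.

6.32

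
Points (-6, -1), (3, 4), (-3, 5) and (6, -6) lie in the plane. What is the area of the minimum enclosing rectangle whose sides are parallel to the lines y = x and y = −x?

In coordinates u = x + y, v = x − y the rectangle is axis-aligned; the map (x,y)→(u,v) scales areas by 2.
u-values: -7, 7, 2, 0; range = 7 − (-7) = 14.
v-values: -5, -1, -8, 12; range = 12 − (-8) = 20.
Area = (14 × 20) / 2 = 140.

140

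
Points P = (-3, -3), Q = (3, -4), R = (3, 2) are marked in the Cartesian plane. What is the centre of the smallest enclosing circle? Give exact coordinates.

Side lengths²: PQ² = 37, PR² = 61, QR² = 36.
Since PR² = 61 < 37 + 36 = 73, the triangle is acute, so the smallest enclosing circle is the circumcircle.
Circumcentre = (5/12, -1), r² = 2257/144.
Centre = (5/12, -1).

(5/12, -1)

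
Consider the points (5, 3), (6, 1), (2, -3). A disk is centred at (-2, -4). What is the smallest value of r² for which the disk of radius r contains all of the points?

98

The required radius is the distance from (-2, -4) to the farthest point.
Squared distances: 98, 89, 17.
Maximum is 98, attained at (5, 3).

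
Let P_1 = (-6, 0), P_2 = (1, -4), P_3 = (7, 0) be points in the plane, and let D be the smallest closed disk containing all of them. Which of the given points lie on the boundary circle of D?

Side lengths²: P_1P_2² = 65, P_1P_3² = 169, P_2P_3² = 52.
Since P_1P_3² = 169 ≥ 65 + 52 = 117, the angle opposite P_1P_3 is not acute, so the smallest enclosing circle has P_1P_3 as diameter.
Centre = midpoint of P_1P_3 = (0.5, 0), r² = 169/4 = 42.25.
The points at distance exactly r from the centre are P_1, P_3 — 2 points.

P_1, P_3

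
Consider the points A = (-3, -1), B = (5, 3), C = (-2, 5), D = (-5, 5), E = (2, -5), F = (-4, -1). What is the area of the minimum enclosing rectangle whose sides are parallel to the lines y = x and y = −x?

110.5

In coordinates u = x + y, v = x − y the rectangle is axis-aligned; the map (x,y)→(u,v) scales areas by 2.
u-values: -4, 8, 3, 0, -3, -5; range = 8 − (-5) = 13.
v-values: -2, 2, -7, -10, 7, -3; range = 7 − (-10) = 17.
Area = (13 × 17) / 2 = 110.5.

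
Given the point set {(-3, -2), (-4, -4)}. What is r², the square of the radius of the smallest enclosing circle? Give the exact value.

The smallest circle enclosing two points has them as diameter endpoints.
Centre = midpoint = (-3.5, -3); r² = |(-3, -2)−(-4, -4)|²/4 = 5/4 = 1.25.

1.25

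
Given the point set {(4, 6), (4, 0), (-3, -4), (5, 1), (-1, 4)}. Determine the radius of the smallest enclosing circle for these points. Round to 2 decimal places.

6.10

The farthest pair is (4, 6)–(-3, -4) with squared distance 149. The circle on this segment as diameter has centre (0.5, 1) and r² = 149/4 = 37.25.
Check (4, 0): distance² to centre = 13.25 ≤ 37.25, so it lies inside.
All remaining points lie in this disk, and no smaller disk contains both endpoints, so this is the minimum enclosing circle.
r = √(37.25) ≈ 6.10.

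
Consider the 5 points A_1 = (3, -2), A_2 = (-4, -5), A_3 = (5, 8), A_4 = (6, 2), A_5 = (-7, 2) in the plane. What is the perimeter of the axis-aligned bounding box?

Width = max x − min x = 6 − (-7) = 13.
Height = max y − min y = 8 − (-5) = 13.
Perimeter = 2(13 + 13) = 52.

52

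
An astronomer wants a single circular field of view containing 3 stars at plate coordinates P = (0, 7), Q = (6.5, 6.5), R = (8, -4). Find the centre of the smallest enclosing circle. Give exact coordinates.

(4, 1.5)

Side lengths²: PQ² = 42.5, PR² = 185, QR² = 112.5.
Since PR² = 185 ≥ 112.5 + 42.5 = 155, the angle opposite PR is not acute, so the smallest enclosing circle has PR as diameter.
Centre = midpoint of PR = (4, 1.5), r² = 185/4 = 46.25.
Centre = (4, 1.5).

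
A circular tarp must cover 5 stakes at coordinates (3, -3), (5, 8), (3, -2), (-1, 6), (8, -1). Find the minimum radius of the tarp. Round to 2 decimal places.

5.70

A smallest enclosing disk is always determined by at most three of the input points on its boundary.
The farthest pair is (-1, 6)–(8, -1) with squared distance 130. The circle on this segment as diameter has centre (3.5, 2.5) and r² = 130/4 = 32.5.
Check (3, -3): distance² to centre = 30.5 ≤ 32.5, so it lies inside.
All remaining points lie in this disk, and no smaller disk contains both endpoints, so this is the minimum enclosing circle.
r = √(32.5) ≈ 5.70.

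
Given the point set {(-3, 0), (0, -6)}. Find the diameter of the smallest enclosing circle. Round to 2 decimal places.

6.71

The smallest circle enclosing two points has them as diameter endpoints.
Centre = midpoint = (-1.5, -3); r² = |(-3, 0)−(0, -6)|²/4 = 45/4 = 11.25.
Diameter = 2r = 2√(11.25) ≈ 6.71.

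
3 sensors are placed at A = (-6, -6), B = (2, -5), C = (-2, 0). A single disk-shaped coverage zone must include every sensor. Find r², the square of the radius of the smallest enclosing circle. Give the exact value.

34645/1936

Side lengths²: AB² = 65, AC² = 52, BC² = 41.
Since AB² = 65 < 52 + 41 = 93, the triangle is acute, so the smallest enclosing circle is the circumcircle.
Circumcentre = (-95/44, -93/22), r² = 34645/1936.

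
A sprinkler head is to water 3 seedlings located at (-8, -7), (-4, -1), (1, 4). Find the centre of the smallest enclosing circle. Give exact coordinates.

(-3.5, -1.5)

Call the three points A, B, C in the order given.
Side lengths²: AB² = 52, AC² = 202, BC² = 50.
Since AC² = 202 ≥ 52 + 50 = 102, the angle opposite AC is not acute, so the smallest enclosing circle has AC as diameter.
Centre = midpoint of AC = (-3.5, -1.5), r² = 202/4 = 50.5.
Centre = (-3.5, -1.5).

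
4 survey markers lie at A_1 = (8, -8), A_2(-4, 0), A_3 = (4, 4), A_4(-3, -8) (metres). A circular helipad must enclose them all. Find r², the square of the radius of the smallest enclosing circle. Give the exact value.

By Welzl's lemma the MEC is supported by two points (diametrically opposite) or three points (on a circumcircle).
The minimum enclosing circle is determined by three boundary points: A_1, A_3, A_4.
Their circumcentre is (2.5, -19/6) with r² = 965/18.
The farthest remaining point A_2 is at distance² 941/18 ≤ 965/18.

965/18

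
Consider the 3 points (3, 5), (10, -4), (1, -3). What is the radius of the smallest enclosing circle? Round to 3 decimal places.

5.753

Call the three points A, B, C in the order given.
Side lengths²: AB² = 130, AC² = 68, BC² = 82.
Since AB² = 130 < 82 + 68 = 150, the triangle is acute, so the smallest enclosing circle is the circumcircle.
Circumcentre = (218/37, 1/37), r² = 45305/1369.
r = √(45305/1369) ≈ 5.753.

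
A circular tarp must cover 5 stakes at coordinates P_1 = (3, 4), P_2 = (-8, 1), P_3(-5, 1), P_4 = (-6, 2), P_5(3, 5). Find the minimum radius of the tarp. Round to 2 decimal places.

5.85

The farthest pair is P_2–P_5 with squared distance 137. The circle on this segment as diameter has centre (-2.5, 3) and r² = 137/4 = 34.25.
Check P_1: distance² to centre = 31.25 ≤ 34.25, so it lies inside.
All remaining points lie in this disk, and no smaller disk contains both endpoints, so this is the minimum enclosing circle.
r = √(34.25) ≈ 5.85.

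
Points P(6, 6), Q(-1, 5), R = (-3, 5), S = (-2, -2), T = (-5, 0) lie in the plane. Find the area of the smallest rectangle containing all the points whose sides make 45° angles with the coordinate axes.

In coordinates u = x + y, v = x − y the rectangle is axis-aligned; the map (x,y)→(u,v) scales areas by 2.
u-values: 12, 4, 2, -4, -5; range = 12 − (-5) = 17.
v-values: 0, -6, -8, 0, -5; range = 0 − (-8) = 8.
Area = (17 × 8) / 2 = 68.

68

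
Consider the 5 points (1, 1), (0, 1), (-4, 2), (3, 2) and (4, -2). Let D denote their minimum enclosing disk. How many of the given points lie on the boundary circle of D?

The minimum enclosing circle of a finite set is fixed by two of the points (as a diameter) or three (as a circumcircle).
The farthest pair is (-4, 2)–(4, -2) with squared distance 80. The circle on this segment as diameter has centre (0, 0) and r² = 80/4 = 20.
Check (1, 1): distance² to centre = 2 ≤ 20, so it lies inside.
All remaining points lie in this disk, and no smaller disk contains both endpoints, so this is the minimum enclosing circle.
The points at distance exactly r from the centre are (-4, 2), (4, -2) — 2 points.

2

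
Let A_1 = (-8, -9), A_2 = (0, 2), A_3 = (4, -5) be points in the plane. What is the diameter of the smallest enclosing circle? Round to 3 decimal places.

13.871

Side lengths²: A_1A_2² = 185, A_1A_3² = 160, A_2A_3² = 65.
Since A_1A_2² = 185 < 160 + 65 = 225, the triangle is acute, so the smallest enclosing circle is the circumcircle.
Circumcentre = (-2.9, -4.3), r² = 48.1.
Diameter = 2r = 2√(48.1) ≈ 13.871.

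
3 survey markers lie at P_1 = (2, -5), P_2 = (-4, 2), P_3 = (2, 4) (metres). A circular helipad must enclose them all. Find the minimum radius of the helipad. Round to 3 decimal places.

4.859

Side lengths²: P_1P_2² = 85, P_1P_3² = 81, P_2P_3² = 40.
Since P_1P_2² = 85 < 81 + 40 = 121, the triangle is acute, so the smallest enclosing circle is the circumcircle.
Circumcentre = (1/6, -0.5), r² = 425/18.
r = √(425/18) ≈ 4.859.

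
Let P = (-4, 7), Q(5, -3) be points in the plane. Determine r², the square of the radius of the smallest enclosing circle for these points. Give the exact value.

The smallest circle enclosing two points has them as diameter endpoints.
Centre = midpoint = (0.5, 2); r² = |PQ|²/4 = 181/4 = 45.25.

45.25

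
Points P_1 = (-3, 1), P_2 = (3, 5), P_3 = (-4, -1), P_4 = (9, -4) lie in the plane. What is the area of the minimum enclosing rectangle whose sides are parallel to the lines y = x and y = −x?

In coordinates u = x + y, v = x − y the rectangle is axis-aligned; the map (x,y)→(u,v) scales areas by 2.
u-values: -2, 8, -5, 5; range = 8 − (-5) = 13.
v-values: -4, -2, -3, 13; range = 13 − (-4) = 17.
Area = (13 × 17) / 2 = 110.5.

110.5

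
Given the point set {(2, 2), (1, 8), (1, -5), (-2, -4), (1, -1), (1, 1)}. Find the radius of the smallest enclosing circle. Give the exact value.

The farthest pair is (1, 8)–(1, -5) with squared distance 169. The circle on this segment as diameter has centre (1, 1.5) and r² = 169/4 = 42.25.
Check (2, 2): distance² to centre = 1.25 ≤ 42.25, so it lies inside.
All remaining points lie in this disk, and no smaller disk contains both endpoints, so this is the minimum enclosing circle.
r = √(42.25) = 6.5.

6.5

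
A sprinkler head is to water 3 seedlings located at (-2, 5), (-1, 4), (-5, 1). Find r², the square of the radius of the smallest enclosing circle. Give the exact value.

Call the three points A, B, C in the order given.
Side lengths²: AB² = 2, AC² = 25, BC² = 25.
Since BC² = 25 < 25 + 2 = 27, the triangle is acute, so the smallest enclosing circle is the circumcircle.
Circumcentre = (-45/14, 39/14), r² = 625/98.

625/98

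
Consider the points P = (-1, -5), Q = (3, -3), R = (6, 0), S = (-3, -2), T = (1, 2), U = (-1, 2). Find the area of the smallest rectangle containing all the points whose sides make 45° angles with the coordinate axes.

54

In coordinates u = x + y, v = x − y the rectangle is axis-aligned; the map (x,y)→(u,v) scales areas by 2.
u-values: -6, 0, 6, -5, 3, 1; range = 6 − (-6) = 12.
v-values: 4, 6, 6, -1, -1, -3; range = 6 − (-3) = 9.
Area = (12 × 9) / 2 = 54.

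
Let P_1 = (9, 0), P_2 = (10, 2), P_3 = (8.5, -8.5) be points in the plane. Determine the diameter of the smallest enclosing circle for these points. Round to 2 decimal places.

10.61

Side lengths²: P_1P_2² = 5, P_1P_3² = 72.5, P_2P_3² = 112.5.
Since P_2P_3² = 112.5 ≥ 72.5 + 5 = 77.5, the angle opposite P_2P_3 is not acute, so the smallest enclosing circle has P_2P_3 as diameter.
Centre = midpoint of P_2P_3 = (9.25, -3.25), r² = 112.5/4 = 28.125.
Diameter = 2r = 2√(28.125) ≈ 10.61.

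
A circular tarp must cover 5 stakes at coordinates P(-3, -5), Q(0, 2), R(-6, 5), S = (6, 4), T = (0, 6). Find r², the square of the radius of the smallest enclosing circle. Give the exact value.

15805/338

By Welzl's lemma the MEC is supported by two points (diametrically opposite) or three points (on a circumcircle).
The minimum enclosing circle is determined by three boundary points: P, R, S.
Their circumcentre is (-7/26, 33/26) with r² = 15805/338.
The farthest remaining point T is at distance² 7589/338 ≤ 15805/338.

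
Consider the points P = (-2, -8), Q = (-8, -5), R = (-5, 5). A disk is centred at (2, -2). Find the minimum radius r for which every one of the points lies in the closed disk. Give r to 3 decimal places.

10.440

The required radius is the distance from (2, -2) to the farthest point.
Squared distances: 52, 109, 98.
Maximum is 109, attained at Q.
r = √109 ≈ 10.440.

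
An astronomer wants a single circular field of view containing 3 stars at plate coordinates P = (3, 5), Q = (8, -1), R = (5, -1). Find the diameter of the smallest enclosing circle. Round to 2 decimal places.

Side lengths²: PQ² = 61, PR² = 40, QR² = 9.
Since PQ² = 61 ≥ 40 + 9 = 49, the angle opposite PQ is not acute, so the smallest enclosing circle has PQ as diameter.
Centre = midpoint of PQ = (5.5, 2), r² = 61/4 = 15.25.
Diameter = 2r = 2√(15.25) ≈ 7.81.

7.81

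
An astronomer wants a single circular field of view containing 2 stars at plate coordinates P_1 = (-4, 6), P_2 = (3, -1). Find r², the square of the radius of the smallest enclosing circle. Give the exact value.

24.5

The smallest circle enclosing two points has them as diameter endpoints.
Centre = midpoint = (-0.5, 2.5); r² = |P_1P_2|²/4 = 98/4 = 24.5.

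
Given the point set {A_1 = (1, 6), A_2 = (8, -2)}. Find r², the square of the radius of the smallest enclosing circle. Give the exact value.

28.25

The smallest circle enclosing two points has them as diameter endpoints.
Centre = midpoint = (4.5, 2); r² = |A_1A_2|²/4 = 113/4 = 28.25.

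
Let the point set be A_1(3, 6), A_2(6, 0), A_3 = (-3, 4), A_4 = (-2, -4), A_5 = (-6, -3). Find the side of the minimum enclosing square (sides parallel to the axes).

The bounding box has width 12 and height 10.
An axis-aligned square enclosing the set must have side ≥ max(width, height).
So the minimum side is max(12, 10) = 12.

12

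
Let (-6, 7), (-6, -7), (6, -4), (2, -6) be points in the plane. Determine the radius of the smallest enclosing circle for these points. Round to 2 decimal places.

8.39

The minimum enclosing circle is determined by three boundary points: (-6, 7), (-6, -7), (6, -4).
Their circumcentre is (-1.375, 0) with r² = 70.390625.
The farthest remaining point (2, -6) is at distance² 47.390625 ≤ 70.390625.
r = √(70.390625) ≈ 8.39.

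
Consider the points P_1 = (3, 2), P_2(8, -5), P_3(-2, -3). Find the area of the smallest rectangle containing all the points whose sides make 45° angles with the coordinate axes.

In coordinates u = x + y, v = x − y the rectangle is axis-aligned; the map (x,y)→(u,v) scales areas by 2.
u-values: 5, 3, -5; range = 5 − (-5) = 10.
v-values: 1, 13, 1; range = 13 − 1 = 12.
Area = (10 × 12) / 2 = 60.

60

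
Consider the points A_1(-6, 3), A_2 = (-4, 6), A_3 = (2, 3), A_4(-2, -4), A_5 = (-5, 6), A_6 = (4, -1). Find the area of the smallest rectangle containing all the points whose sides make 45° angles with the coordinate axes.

88

In coordinates u = x + y, v = x − y the rectangle is axis-aligned; the map (x,y)→(u,v) scales areas by 2.
u-values: -3, 2, 5, -6, 1, 3; range = 5 − (-6) = 11.
v-values: -9, -10, -1, 2, -11, 5; range = 5 − (-11) = 16.
Area = (11 × 16) / 2 = 88.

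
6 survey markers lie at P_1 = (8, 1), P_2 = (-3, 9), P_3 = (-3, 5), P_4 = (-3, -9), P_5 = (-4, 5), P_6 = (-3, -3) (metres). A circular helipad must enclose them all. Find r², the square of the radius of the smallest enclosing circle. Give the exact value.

40885/484

The minimum enclosing circle is determined by three boundary points: P_1, P_2, P_4.
Their circumcentre is (-25/22, 0) with r² = 40885/484.
The farthest remaining point P_5 is at distance² 16069/484 ≤ 40885/484.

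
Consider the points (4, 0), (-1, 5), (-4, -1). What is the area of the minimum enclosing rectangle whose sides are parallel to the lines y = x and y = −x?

In coordinates u = x + y, v = x − y the rectangle is axis-aligned; the map (x,y)→(u,v) scales areas by 2.
u-values: 4, 4, -5; range = 4 − (-5) = 9.
v-values: 4, -6, -3; range = 4 − (-6) = 10.
Area = (9 × 10) / 2 = 45.

45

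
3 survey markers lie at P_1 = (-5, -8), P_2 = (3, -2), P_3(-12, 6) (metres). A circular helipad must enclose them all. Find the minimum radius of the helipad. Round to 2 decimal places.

Side lengths²: P_1P_2² = 100, P_1P_3² = 245, P_2P_3² = 289.
Since P_2P_3² = 289 < 245 + 100 = 345, the triangle is acute, so the smallest enclosing circle is the circumcircle.
Circumcentre = (-115/22, 7/11), r² = 36125/484.
r = √(36125/484) ≈ 8.64.

8.64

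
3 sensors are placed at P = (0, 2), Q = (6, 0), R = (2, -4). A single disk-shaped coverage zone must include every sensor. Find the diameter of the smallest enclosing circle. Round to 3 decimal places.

Side lengths²: PQ² = 40, PR² = 40, QR² = 32.
Since PR² = 40 < 40 + 32 = 72, the triangle is acute, so the smallest enclosing circle is the circumcircle.
Circumcentre = (2.5, -0.5), r² = 12.5.
Diameter = 2r = 2√(12.5) ≈ 7.071.

7.071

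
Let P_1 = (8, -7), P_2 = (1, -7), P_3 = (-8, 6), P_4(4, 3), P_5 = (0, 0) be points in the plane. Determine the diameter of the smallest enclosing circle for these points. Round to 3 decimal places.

20.616

The farthest pair is P_1–P_3 with squared distance 425. The circle on this segment as diameter has centre (0, -0.5) and r² = 425/4 = 106.25.
Check P_2: distance² to centre = 43.25 ≤ 106.25, so it lies inside.
All remaining points lie in this disk, and no smaller disk contains both endpoints, so this is the minimum enclosing circle.
Diameter = 2r = 2√(106.25) ≈ 20.616.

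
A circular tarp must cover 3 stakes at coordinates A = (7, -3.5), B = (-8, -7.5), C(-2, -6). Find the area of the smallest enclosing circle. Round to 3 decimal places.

Side lengths²: AB² = 241, AC² = 87.25, BC² = 38.25.
Since AB² = 241 ≥ 87.25 + 38.25 = 125.5, the angle opposite AB is not acute, so the smallest enclosing circle has AB as diameter.
Centre = midpoint of AB = (-0.5, -5.5), r² = 241/4 = 60.25.
Area = π·r² = π·60.25 ≈ 189.281.

189.281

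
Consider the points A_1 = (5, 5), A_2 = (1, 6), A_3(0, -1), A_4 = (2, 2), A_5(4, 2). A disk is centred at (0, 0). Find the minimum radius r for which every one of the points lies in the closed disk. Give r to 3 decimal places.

7.071

The required radius is the distance from (0, 0) to the farthest point.
Squared distances: 50, 37, 1, 8, 20.
Maximum is 50, attained at A_1.
r = √50 ≈ 7.071.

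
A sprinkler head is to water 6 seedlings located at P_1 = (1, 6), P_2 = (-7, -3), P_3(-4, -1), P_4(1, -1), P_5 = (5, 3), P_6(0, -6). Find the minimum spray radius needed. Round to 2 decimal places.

6.71

The farthest pair is P_2–P_5 with squared distance 180. The circle on this segment as diameter has centre (-1, 0) and r² = 180/4 = 45.
Check P_1: distance² to centre = 40 ≤ 45, so it lies inside.
All remaining points lie in this disk, and no smaller disk contains both endpoints, so this is the minimum enclosing circle.
r = √45 ≈ 6.71.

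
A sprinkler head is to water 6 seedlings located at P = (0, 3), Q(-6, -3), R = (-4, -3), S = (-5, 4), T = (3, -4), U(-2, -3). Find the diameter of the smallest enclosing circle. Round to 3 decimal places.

11.319

By Welzl's lemma the MEC is supported by two points (diametrically opposite) or three points (on a circumcircle).
The minimum enclosing circle is determined by three boundary points: Q, S, T.
Their circumcentre is (-1.125, -0.125) with r² = 32.03125.
The farthest remaining point R is at distance² 16.53125 ≤ 32.03125.
Diameter = 2r = 2√(32.03125) ≈ 11.319.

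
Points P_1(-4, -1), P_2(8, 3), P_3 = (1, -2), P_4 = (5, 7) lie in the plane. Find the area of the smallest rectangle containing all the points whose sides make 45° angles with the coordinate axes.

In coordinates u = x + y, v = x − y the rectangle is axis-aligned; the map (x,y)→(u,v) scales areas by 2.
u-values: -5, 11, -1, 12; range = 12 − (-5) = 17.
v-values: -3, 5, 3, -2; range = 5 − (-3) = 8.
Area = (17 × 8) / 2 = 68.

68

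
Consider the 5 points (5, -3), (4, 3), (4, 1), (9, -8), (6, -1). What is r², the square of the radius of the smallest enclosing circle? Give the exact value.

By Welzl's lemma the MEC is supported by two points (diametrically opposite) or three points (on a circumcircle).
The farthest pair is (4, 3)–(9, -8) with squared distance 146. The circle on this segment as diameter has centre (6.5, -2.5) and r² = 146/4 = 36.5.
Check (5, -3): distance² to centre = 2.5 ≤ 36.5, so it lies inside.
All remaining points lie in this disk, and no smaller disk contains both endpoints, so this is the minimum enclosing circle.

36.5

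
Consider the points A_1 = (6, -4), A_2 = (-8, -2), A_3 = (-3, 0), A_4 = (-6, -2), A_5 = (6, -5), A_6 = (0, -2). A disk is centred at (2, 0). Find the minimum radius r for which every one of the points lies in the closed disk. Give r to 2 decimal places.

10.20

The required radius is the distance from (2, 0) to the farthest point.
Squared distances: 32, 104, 25, 68, 41, 8.
Maximum is 104, attained at A_2.
r = √104 ≈ 10.20.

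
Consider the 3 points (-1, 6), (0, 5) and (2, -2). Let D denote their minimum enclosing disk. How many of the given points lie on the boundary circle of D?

Call the three points A, B, C in the order given.
Side lengths²: AB² = 2, AC² = 73, BC² = 53.
Since AC² = 73 ≥ 53 + 2 = 55, the angle opposite AC is not acute, so the smallest enclosing circle has AC as diameter.
Centre = midpoint of AC = (0.5, 2), r² = 73/4 = 18.25.
The points at distance exactly r from the centre are (-1, 6), (2, -2) — 2 points.

2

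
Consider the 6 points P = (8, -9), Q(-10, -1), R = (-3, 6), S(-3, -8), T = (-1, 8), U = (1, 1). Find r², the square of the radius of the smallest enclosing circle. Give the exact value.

The minimum enclosing circle of a finite set is fixed by two of the points (as a diameter) or three (as a circumcircle).
The minimum enclosing circle is determined by three boundary points: P, Q, T.
Their circumcentre is (3/13, -29/13) with r² = 17945/169.
The farthest remaining point R is at distance² 13213/169 ≤ 17945/169.

17945/169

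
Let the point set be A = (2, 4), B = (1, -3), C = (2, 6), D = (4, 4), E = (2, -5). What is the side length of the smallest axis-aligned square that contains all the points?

The bounding box has width 3 and height 11.
An axis-aligned square enclosing the set must have side ≥ max(width, height).
So the minimum side is max(3, 11) = 11.

11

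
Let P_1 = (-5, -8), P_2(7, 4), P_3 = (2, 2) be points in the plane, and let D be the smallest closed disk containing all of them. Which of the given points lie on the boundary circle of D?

Side lengths²: P_1P_2² = 288, P_1P_3² = 149, P_2P_3² = 29.
Since P_1P_2² = 288 ≥ 149 + 29 = 178, the angle opposite P_1P_2 is not acute, so the smallest enclosing circle has P_1P_2 as diameter.
Centre = midpoint of P_1P_2 = (1, -2), r² = 288/4 = 72.
The points at distance exactly r from the centre are P_1, P_2 — 2 points.

P_1, P_2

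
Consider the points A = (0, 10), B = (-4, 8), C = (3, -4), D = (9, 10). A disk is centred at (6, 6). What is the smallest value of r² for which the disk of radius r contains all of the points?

109

The required radius is the distance from (6, 6) to the farthest point.
Squared distances: 52, 104, 109, 25.
Maximum is 109, attained at C.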